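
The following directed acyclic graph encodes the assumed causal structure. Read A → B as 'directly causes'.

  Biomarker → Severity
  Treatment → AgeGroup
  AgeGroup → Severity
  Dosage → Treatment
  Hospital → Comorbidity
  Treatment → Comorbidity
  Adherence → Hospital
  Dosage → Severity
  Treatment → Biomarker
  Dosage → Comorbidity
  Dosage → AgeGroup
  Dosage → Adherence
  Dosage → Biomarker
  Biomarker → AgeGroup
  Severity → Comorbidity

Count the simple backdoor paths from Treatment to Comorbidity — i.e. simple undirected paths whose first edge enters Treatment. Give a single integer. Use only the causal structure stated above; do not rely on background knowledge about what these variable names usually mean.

A backdoor path from Treatment to Comorbidity is any simple undirected path whose first edge points into Treatment (i.e. leaves Treatment via a parent).
Parents of Treatment: {Dosage}.
Enumerating:
  P1: Treatment <- Dosage -> Biomarker -> AgeGroup -> Severity -> Comorbidity
  P2: Treatment <- Dosage -> Biomarker -> Severity -> Comorbidity
  P3: Treatment <- Dosage -> AgeGroup <- Biomarker -> Severity -> Comorbidity
  P4: Treatment <- Dosage -> AgeGroup -> Severity -> Comorbidity
  P5: Treatment <- Dosage -> Adherence -> Hospital -> Comorbidity
  P6: Treatment <- Dosage -> Severity -> Comorbidity
  P7: Treatment <- Dosage -> Comorbidity
That exhausts the simple backdoor paths. Count: 7.

7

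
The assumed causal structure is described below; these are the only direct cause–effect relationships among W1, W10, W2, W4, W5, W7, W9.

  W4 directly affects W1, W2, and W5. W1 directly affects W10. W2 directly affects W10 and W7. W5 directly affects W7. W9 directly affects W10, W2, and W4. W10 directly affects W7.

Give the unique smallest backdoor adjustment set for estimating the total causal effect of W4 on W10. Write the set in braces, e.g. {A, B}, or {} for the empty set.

{W9}

Variables eligible for adjustment (non-descendants of W4, excluding W4 and W10): {W9}.
Backdoor paths from W4 to W10:
  P1: W4 <- W9 -> W2 -> W10
  P2: W4 <- W9 -> W2 -> W7 <- W10
  P3: W4 <- W9 -> W10
The empty set is not sufficient: P1 (W4 <- W9 -> W2 -> W10) has no collider blocking it and no conditioned non-collider, so it is open.
Try {W9}:
  P1: blocked at fork node W9 ∈ conditioning set.
  P2: blocked at fork node W9 ∈ conditioning set.
  P3: blocked at fork node W9 ∈ conditioning set.
{W9} contains no descendant of W4 and blocks every backdoor path.
{W9} is the unique smallest valid adjustment set.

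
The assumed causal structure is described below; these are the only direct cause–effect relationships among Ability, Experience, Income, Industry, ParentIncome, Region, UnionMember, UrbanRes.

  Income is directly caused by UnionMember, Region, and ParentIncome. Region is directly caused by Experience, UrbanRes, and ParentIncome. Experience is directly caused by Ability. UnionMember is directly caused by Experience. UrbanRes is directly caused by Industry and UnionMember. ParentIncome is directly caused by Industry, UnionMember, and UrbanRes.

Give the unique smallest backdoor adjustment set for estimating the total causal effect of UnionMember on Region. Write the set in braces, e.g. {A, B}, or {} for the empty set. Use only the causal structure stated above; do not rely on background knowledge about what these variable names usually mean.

{Experience}

Variables eligible for adjustment (non-descendants of UnionMember, excluding UnionMember and Region): {Ability, Experience, Industry}.
Backdoor paths from UnionMember to Region:
  P1: UnionMember <- Experience -> Region
The empty set is not sufficient: P1 (UnionMember <- Experience -> Region) has no collider blocking it and no conditioned non-collider, so it is open.
Try {Experience}:
  P1: blocked at fork node Experience ∈ conditioning set.
{Experience} contains no descendant of UnionMember and blocks every backdoor path.
No other singleton works — e.g. {Ability} leaves P1 open — so {Experience} is the unique smallest valid adjustment set.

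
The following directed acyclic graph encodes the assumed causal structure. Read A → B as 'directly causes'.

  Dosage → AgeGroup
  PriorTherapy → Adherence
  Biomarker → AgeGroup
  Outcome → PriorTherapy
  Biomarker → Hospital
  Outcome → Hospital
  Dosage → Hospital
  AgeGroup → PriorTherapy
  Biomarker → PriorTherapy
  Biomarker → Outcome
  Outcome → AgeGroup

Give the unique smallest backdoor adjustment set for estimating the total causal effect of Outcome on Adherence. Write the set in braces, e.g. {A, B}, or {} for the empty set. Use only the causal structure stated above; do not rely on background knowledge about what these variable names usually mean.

{Biomarker}

Variables eligible for adjustment (non-descendants of Outcome, excluding Outcome and Adherence): {Biomarker, Dosage}.
Backdoor paths from Outcome to Adherence:
  P1: Outcome <- Biomarker -> Hospital <- Dosage -> AgeGroup -> PriorTherapy -> Adherence
  P2: Outcome <- Biomarker -> AgeGroup -> PriorTherapy -> Adherence
  P3: Outcome <- Biomarker -> PriorTherapy -> Adherence
The empty set is not sufficient: P2 (Outcome <- Biomarker -> AgeGroup -> PriorTherapy -> Adherence) has no collider blocking it and no conditioned non-collider, so it is open.
Try {Biomarker}:
  P1: blocked at fork node Biomarker ∈ conditioning set.
  P2: blocked at fork node Biomarker ∈ conditioning set.
  P3: blocked at fork node Biomarker ∈ conditioning set.
{Biomarker} contains no descendant of Outcome and blocks every backdoor path.
No other singleton works — e.g. {Dosage} leaves P2 open — so {Biomarker} is the unique smallest valid adjustment set.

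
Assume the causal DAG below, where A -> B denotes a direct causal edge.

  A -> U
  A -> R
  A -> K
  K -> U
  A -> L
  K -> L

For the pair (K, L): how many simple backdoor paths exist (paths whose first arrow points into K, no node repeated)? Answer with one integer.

1

A backdoor path from K to L is any simple undirected path whose first edge points into K (i.e. leaves K via a parent).
Parents of K: {A}.
Enumerating:
  P1: K <- A -> L
That exhausts the simple backdoor paths. Count: 1.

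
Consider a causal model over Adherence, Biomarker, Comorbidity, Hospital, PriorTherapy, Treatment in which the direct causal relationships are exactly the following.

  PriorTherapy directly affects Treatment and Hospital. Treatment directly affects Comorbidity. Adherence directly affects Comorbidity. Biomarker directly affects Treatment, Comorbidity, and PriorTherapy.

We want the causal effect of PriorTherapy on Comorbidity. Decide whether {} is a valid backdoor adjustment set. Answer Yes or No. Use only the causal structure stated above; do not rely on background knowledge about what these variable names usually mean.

Backdoor paths from PriorTherapy to Comorbidity (paths whose first edge points into PriorTherapy):
  P1: PriorTherapy <- Biomarker -> Treatment -> Comorbidity
  P2: PriorTherapy <- Biomarker -> Comorbidity
Condition 1 (no descendant of PriorTherapy in the set): holds — descendants of PriorTherapy are {Comorbidity, Hospital, Treatment}; none are in {}.
Condition 2 (every backdoor path blocked by {}):
  P1: open — no interior node is in the conditioning set.
  P2: open — no interior node is in the conditioning set.
{} does not satisfy the backdoor criterion.

No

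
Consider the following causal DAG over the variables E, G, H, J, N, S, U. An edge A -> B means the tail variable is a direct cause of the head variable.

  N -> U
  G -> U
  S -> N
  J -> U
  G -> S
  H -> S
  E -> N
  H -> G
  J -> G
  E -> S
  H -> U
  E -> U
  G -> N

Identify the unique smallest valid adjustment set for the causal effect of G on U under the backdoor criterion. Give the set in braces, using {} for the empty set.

{H, J}

Variables eligible for adjustment (non-descendants of G, excluding G and U): {E, H, J}.
Backdoor paths from G to U:
  P1: G <- H -> S <- E -> N -> U
  P2: G <- H -> S <- E -> U
  P3: G <- H -> S -> N <- E -> U
  P4: G <- H -> S -> N -> U
  P5: G <- H -> U
  P6: G <- J -> U
The empty set is not sufficient: P4 (G <- H -> S -> N -> U) has no collider blocking it and no conditioned non-collider, so it is open.
Try {H, J}:
  P1: blocked at fork node H ∈ conditioning set.
  P2: blocked at fork node H ∈ conditioning set.
  P3: blocked at fork node H ∈ conditioning set.
  P4: blocked at fork node H ∈ conditioning set.
  P5: blocked at fork node H ∈ conditioning set.
  P6: blocked at fork node J ∈ conditioning set.
{H, J} contains no descendant of G and blocks every backdoor path.
Every element of {H, J} is needed (dropping H leaves P4 open; dropping J leaves P6 open), so no proper subset is valid.
Among all size-2 subsets of the eligible variables, only {H, J} blocks every backdoor path, so it is the unique smallest valid adjustment set.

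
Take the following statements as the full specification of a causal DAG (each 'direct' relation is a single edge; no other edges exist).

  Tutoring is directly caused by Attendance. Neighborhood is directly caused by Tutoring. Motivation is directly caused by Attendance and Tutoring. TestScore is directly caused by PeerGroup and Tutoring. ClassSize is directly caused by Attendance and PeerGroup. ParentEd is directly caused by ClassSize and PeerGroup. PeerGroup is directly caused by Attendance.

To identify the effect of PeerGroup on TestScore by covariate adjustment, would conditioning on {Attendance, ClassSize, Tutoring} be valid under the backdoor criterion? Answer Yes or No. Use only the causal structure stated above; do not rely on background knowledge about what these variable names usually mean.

Backdoor paths from PeerGroup to TestScore (paths whose first edge points into PeerGroup):
  P1: PeerGroup <- Attendance -> Tutoring -> TestScore
  P2: PeerGroup <- Attendance -> Motivation <- Tutoring -> TestScore
Condition 1 (no descendant of PeerGroup in the set): FAILS — ClassSize is a descendant of PeerGroup.
Condition 2 (every backdoor path blocked by {Attendance, ClassSize, Tutoring}):
  P1: blocked at fork node Attendance ∈ conditioning set.
  P2: blocked at fork node Attendance ∈ conditioning set.
{Attendance, ClassSize, Tutoring} does not satisfy the backdoor criterion.

No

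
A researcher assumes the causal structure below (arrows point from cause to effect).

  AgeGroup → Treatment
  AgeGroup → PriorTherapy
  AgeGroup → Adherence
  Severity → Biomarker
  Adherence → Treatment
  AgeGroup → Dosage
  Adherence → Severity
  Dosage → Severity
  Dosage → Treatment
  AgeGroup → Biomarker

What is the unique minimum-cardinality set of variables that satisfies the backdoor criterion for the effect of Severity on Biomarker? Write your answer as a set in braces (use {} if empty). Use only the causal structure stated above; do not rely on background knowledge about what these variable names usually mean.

Variables eligible for adjustment (non-descendants of Severity, excluding Severity and Biomarker): {Adherence, AgeGroup, Dosage, PriorTherapy, Treatment}.
Backdoor paths from Severity to Biomarker:
  P1: Severity <- Adherence <- AgeGroup -> Biomarker
  P2: Severity <- Adherence -> Treatment <- AgeGroup -> Biomarker
  P3: Severity <- Adherence -> Treatment <- Dosage <- AgeGroup -> Biomarker
  P4: Severity <- Dosage <- AgeGroup -> Biomarker
  P5: Severity <- Dosage -> Treatment <- AgeGroup -> Biomarker
  P6: Severity <- Dosage -> Treatment <- Adherence <- AgeGroup -> Biomarker
The empty set is not sufficient: P1 (Severity <- Adherence <- AgeGroup -> Biomarker) has no collider blocking it and no conditioned non-collider, so it is open.
Try {AgeGroup}:
  P1: blocked at fork node AgeGroup ∈ conditioning set.
  P2: blocked at collider Treatment (neither it nor any descendant is in the conditioning set).
  P3: blocked at collider Treatment (neither it nor any descendant is in the conditioning set).
  P4: blocked at fork node AgeGroup ∈ conditioning set.
  P5: blocked at collider Treatment (neither it nor any descendant is in the conditioning set).
  P6: blocked at collider Treatment (neither it nor any descendant is in the conditioning set).
{AgeGroup} contains no descendant of Severity and blocks every backdoor path.
No other singleton works — e.g. {Adherence} leaves P4 open — so {AgeGroup} is the unique smallest valid adjustment set.

{AgeGroup}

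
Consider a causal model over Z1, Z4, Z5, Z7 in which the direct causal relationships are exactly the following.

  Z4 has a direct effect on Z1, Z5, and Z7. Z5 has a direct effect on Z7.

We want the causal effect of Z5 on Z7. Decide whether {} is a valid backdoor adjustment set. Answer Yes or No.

Backdoor paths from Z5 to Z7 (paths whose first edge points into Z5):
  P1: Z5 <- Z4 -> Z7
Condition 1 (no descendant of Z5 in the set): holds — descendants of Z5 are {Z7}; none are in {}.
Condition 2 (every backdoor path blocked by {}):
  P1: open — no interior node is in the conditioning set.
{} does not satisfy the backdoor criterion.

No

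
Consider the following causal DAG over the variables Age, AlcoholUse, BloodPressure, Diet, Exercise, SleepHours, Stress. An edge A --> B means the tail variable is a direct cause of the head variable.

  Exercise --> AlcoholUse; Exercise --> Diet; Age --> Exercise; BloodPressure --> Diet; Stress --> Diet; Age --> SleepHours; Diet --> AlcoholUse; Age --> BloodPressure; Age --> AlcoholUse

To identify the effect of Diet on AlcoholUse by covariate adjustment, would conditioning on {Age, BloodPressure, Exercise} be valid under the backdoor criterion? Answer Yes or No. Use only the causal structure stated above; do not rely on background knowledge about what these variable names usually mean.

Backdoor paths from Diet to AlcoholUse (paths whose first edge points into Diet):
  P1: Diet <- BloodPressure <- Age -> Exercise -> AlcoholUse
  P2: Diet <- BloodPressure <- Age -> AlcoholUse
  P3: Diet <- Exercise <- Age -> AlcoholUse
  P4: Diet <- Exercise -> AlcoholUse
Condition 1 (no descendant of Diet in the set): holds — descendants of Diet are {AlcoholUse}; none are in {Age, BloodPressure, Exercise}.
Condition 2 (every backdoor path blocked by {Age, BloodPressure, Exercise}):
  P1: blocked at chain node BloodPressure ∈ conditioning set.
  P2: blocked at chain node BloodPressure ∈ conditioning set.
  P3: blocked at chain node Exercise ∈ conditioning set.
  P4: blocked at fork node Exercise ∈ conditioning set.
{Age, BloodPressure, Exercise} satisfies the backdoor criterion.

Yes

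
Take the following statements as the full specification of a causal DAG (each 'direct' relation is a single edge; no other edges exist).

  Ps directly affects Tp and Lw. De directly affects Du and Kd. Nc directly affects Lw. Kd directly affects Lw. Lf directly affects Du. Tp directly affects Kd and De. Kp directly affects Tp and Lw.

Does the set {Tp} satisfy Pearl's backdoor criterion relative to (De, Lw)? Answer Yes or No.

Backdoor paths from De to Lw (paths whose first edge points into De):
  P1: De <- Tp <- Ps -> Lw
  P2: De <- Tp <- Kp -> Lw
  P3: De <- Tp -> Kd -> Lw
Condition 1 (no descendant of De in the set): holds — descendants of De are {Du, Kd, Lw}; none are in {Tp}.
Condition 2 (every backdoor path blocked by {Tp}):
  P1: blocked at chain node Tp ∈ conditioning set.
  P2: blocked at chain node Tp ∈ conditioning set.
  P3: blocked at fork node Tp ∈ conditioning set.
{Tp} satisfies the backdoor criterion.

Yes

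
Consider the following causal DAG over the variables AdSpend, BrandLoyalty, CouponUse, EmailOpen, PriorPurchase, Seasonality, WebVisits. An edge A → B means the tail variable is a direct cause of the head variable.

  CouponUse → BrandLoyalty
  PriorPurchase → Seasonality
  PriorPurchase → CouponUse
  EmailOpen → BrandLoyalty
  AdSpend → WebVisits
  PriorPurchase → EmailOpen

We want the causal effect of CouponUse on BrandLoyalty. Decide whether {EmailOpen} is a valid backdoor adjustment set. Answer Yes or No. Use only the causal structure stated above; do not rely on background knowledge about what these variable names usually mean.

Yes

Backdoor paths from CouponUse to BrandLoyalty (paths whose first edge points into CouponUse):
  P1: CouponUse <- PriorPurchase -> EmailOpen -> BrandLoyalty
Condition 1 (no descendant of CouponUse in the set): holds — descendants of CouponUse are {BrandLoyalty}; none are in {EmailOpen}.
Condition 2 (every backdoor path blocked by {EmailOpen}):
  P1: blocked at chain node EmailOpen ∈ conditioning set.
{EmailOpen} satisfies the backdoor criterion.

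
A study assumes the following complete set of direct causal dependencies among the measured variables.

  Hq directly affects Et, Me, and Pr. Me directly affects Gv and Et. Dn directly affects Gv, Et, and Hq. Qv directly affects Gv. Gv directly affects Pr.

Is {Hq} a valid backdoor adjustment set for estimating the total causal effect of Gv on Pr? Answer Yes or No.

Backdoor paths from Gv to Pr (paths whose first edge points into Gv):
  P1: Gv <- Dn -> Hq -> Pr
  P2: Gv <- Dn -> Et <- Hq -> Pr
  P3: Gv <- Dn -> Et <- Me <- Hq -> Pr
  P4: Gv <- Me <- Hq -> Pr
  P5: Gv <- Me -> Et <- Dn -> Hq -> Pr
  P6: Gv <- Me -> Et <- Hq -> Pr
Condition 1 (no descendant of Gv in the set): holds — descendants of Gv are {Pr}; none are in {Hq}.
Condition 2 (every backdoor path blocked by {Hq}):
  P1: blocked at chain node Hq ∈ conditioning set.
  P2: blocked at collider Et (neither it nor any descendant is in the conditioning set).
  P3: blocked at collider Et (neither it nor any descendant is in the conditioning set).
  P4: blocked at fork node Hq ∈ conditioning set.
  P5: blocked at collider Et (neither it nor any descendant is in the conditioning set).
  P6: blocked at collider Et (neither it nor any descendant is in the conditioning set).
{Hq} satisfies the backdoor criterion.

Yes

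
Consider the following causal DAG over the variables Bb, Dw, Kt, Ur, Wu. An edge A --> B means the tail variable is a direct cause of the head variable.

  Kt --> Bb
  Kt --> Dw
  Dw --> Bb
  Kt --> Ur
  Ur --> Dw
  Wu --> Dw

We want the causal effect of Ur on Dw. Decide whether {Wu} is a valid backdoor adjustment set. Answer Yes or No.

No

Backdoor paths from Ur to Dw (paths whose first edge points into Ur):
  P1: Ur <- Kt -> Dw
  P2: Ur <- Kt -> Bb <- Dw
Condition 1 (no descendant of Ur in the set): holds — descendants of Ur are {Bb, Dw}; none are in {Wu}.
Condition 2 (every backdoor path blocked by {Wu}):
  P1: open — no interior node is in the conditioning set.
  P2: blocked at collider Bb (neither it nor any descendant is in the conditioning set).
{Wu} does not satisfy the backdoor criterion.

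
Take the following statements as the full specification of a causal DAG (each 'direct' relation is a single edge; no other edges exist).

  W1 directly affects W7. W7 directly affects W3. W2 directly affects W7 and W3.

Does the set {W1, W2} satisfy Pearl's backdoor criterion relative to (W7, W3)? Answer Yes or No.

Backdoor paths from W7 to W3 (paths whose first edge points into W7):
  P1: W7 <- W2 -> W3
Condition 1 (no descendant of W7 in the set): holds — descendants of W7 are {W3}; none are in {W1, W2}.
Condition 2 (every backdoor path blocked by {W1, W2}):
  P1: blocked at fork node W2 ∈ conditioning set.
{W1, W2} satisfies the backdoor criterion.

Yes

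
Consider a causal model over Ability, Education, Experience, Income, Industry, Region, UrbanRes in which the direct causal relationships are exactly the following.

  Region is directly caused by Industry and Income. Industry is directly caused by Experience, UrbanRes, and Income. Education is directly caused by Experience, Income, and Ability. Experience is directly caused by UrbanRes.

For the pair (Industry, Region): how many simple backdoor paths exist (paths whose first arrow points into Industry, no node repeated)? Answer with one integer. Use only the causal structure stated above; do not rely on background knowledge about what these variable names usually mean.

A backdoor path from Industry to Region is any simple undirected path whose first edge points into Industry (i.e. leaves Industry via a parent).
Parents of Industry: {Experience, Income, UrbanRes}.
Enumerating:
  P1: Industry <- UrbanRes -> Experience -> Education <- Income -> Region
  P2: Industry <- Income -> Region
  P3: Industry <- Experience -> Education <- Income -> Region
That exhausts the simple backdoor paths. Count: 3.

3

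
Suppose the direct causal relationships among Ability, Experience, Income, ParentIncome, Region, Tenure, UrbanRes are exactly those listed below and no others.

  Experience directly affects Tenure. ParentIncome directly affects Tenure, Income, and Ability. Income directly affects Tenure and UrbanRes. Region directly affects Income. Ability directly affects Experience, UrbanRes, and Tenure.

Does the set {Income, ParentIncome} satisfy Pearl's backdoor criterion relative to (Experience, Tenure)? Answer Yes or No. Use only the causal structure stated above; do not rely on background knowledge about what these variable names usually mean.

No

Backdoor paths from Experience to Tenure (paths whose first edge points into Experience):
  P1: Experience <- Ability <- ParentIncome -> Income -> Tenure
  P2: Experience <- Ability <- ParentIncome -> Tenure
  P3: Experience <- Ability -> Tenure
  P4: Experience <- Ability -> UrbanRes <- Income <- ParentIncome -> Tenure
  P5: Experience <- Ability -> UrbanRes <- Income -> Tenure
Condition 1 (no descendant of Experience in the set): holds — descendants of Experience are {Tenure}; none are in {Income, ParentIncome}.
Condition 2 (every backdoor path blocked by {Income, ParentIncome}):
  P1: blocked at fork node ParentIncome ∈ conditioning set.
  P2: blocked at fork node ParentIncome ∈ conditioning set.
  P3: open — no interior node is in the conditioning set.
  P4: blocked at collider UrbanRes (neither it nor any descendant is in the conditioning set).
  P5: blocked at collider UrbanRes (neither it nor any descendant is in the conditioning set).
{Income, ParentIncome} does not satisfy the backdoor criterion.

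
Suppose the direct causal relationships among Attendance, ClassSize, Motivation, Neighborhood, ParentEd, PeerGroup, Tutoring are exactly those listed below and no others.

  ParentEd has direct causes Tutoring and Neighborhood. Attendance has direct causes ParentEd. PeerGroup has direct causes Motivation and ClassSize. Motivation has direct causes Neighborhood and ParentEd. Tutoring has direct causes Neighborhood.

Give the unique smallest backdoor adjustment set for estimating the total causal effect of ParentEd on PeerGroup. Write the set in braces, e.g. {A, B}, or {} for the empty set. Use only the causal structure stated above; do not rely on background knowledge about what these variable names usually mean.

{Neighborhood}

Variables eligible for adjustment (non-descendants of ParentEd, excluding ParentEd and PeerGroup): {ClassSize, Neighborhood, Tutoring}.
Backdoor paths from ParentEd to PeerGroup:
  P1: ParentEd <- Neighborhood -> Motivation -> PeerGroup
  P2: ParentEd <- Tutoring <- Neighborhood -> Motivation -> PeerGroup
The empty set is not sufficient: P1 (ParentEd <- Neighborhood -> Motivation -> PeerGroup) has no collider blocking it and no conditioned non-collider, so it is open.
Try {Neighborhood}:
  P1: blocked at fork node Neighborhood ∈ conditioning set.
  P2: blocked at fork node Neighborhood ∈ conditioning set.
{Neighborhood} contains no descendant of ParentEd and blocks every backdoor path.
No other singleton works — e.g. {Tutoring} leaves P1 open — so {Neighborhood} is the unique smallest valid adjustment set.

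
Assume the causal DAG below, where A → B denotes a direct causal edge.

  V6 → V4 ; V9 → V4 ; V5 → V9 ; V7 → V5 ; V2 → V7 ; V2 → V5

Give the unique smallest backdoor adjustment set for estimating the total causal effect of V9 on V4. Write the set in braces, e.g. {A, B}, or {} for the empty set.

{}

Variables eligible for adjustment (non-descendants of V9, excluding V9 and V4): {V2, V5, V6, V7}.
Backdoor paths from V9 to V4:
  (none)
With no backdoor paths the empty set already satisfies the criterion, and it is trivially minimal.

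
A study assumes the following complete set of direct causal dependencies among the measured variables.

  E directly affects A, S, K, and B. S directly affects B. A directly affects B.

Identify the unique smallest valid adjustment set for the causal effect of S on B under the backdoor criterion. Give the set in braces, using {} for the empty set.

{E}

Variables eligible for adjustment (non-descendants of S, excluding S and B): {A, E, K}.
Backdoor paths from S to B:
  P1: S <- E -> A -> B
  P2: S <- E -> B
The empty set is not sufficient: P1 (S <- E -> A -> B) has no collider blocking it and no conditioned non-collider, so it is open.
Try {E}:
  P1: blocked at fork node E ∈ conditioning set.
  P2: blocked at fork node E ∈ conditioning set.
{E} contains no descendant of S and blocks every backdoor path.
No other singleton works — e.g. {A} leaves P2 open — so {E} is the unique smallest valid adjustment set.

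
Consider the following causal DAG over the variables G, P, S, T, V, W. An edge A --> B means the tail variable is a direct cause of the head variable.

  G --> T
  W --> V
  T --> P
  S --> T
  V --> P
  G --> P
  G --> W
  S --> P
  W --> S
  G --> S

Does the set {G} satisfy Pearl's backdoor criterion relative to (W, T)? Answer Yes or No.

Backdoor paths from W to T (paths whose first edge points into W):
  P1: W <- G -> S -> T
  P2: W <- G -> S -> P <- T
  P3: W <- G -> T
  P4: W <- G -> P <- S -> T
  P5: W <- G -> P <- T
Condition 1 (no descendant of W in the set): holds — descendants of W are {P, S, T, V}; none are in {G}.
Condition 2 (every backdoor path blocked by {G}):
  P1: blocked at fork node G ∈ conditioning set.
  P2: blocked at fork node G ∈ conditioning set.
  P3: blocked at fork node G ∈ conditioning set.
  P4: blocked at fork node G ∈ conditioning set.
  P5: blocked at fork node G ∈ conditioning set.
{G} satisfies the backdoor criterion.

Yes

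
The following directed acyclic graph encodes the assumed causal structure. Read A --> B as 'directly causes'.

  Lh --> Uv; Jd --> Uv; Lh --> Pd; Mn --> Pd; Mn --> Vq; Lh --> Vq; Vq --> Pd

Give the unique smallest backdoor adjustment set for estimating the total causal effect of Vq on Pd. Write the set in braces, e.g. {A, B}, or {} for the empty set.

{Lh, Mn}

Variables eligible for adjustment (non-descendants of Vq, excluding Vq and Pd): {Jd, Lh, Mn, Uv}.
Backdoor paths from Vq to Pd:
  P1: Vq <- Mn -> Pd
  P2: Vq <- Lh -> Pd
The empty set is not sufficient: P1 (Vq <- Mn -> Pd) has no collider blocking it and no conditioned non-collider, so it is open.
Try {Lh, Mn}:
  P1: blocked at fork node Mn ∈ conditioning set.
  P2: blocked at fork node Lh ∈ conditioning set.
{Lh, Mn} contains no descendant of Vq and blocks every backdoor path.
Every element of {Lh, Mn} is needed (dropping Lh leaves P2 open; dropping Mn leaves P1 open), so no proper subset is valid.
Among all size-2 subsets of the eligible variables, only {Lh, Mn} blocks every backdoor path, so it is the unique smallest valid adjustment set.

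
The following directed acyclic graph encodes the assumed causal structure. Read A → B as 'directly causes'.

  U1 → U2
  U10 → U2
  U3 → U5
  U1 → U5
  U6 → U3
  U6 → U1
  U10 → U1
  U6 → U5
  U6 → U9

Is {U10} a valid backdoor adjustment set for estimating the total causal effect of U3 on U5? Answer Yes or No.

No

Backdoor paths from U3 to U5 (paths whose first edge points into U3):
  P1: U3 <- U6 -> U1 -> U5
  P2: U3 <- U6 -> U5
Condition 1 (no descendant of U3 in the set): holds — descendants of U3 are {U5}; none are in {U10}.
Condition 2 (every backdoor path blocked by {U10}):
  P1: open — no interior node is in the conditioning set.
  P2: open — no interior node is in the conditioning set.
{U10} does not satisfy the backdoor criterion.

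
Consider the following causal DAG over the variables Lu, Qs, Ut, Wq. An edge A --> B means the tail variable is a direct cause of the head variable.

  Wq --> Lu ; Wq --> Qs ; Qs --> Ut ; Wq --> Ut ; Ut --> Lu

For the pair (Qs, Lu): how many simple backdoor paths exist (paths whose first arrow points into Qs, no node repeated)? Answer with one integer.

2

A backdoor path from Qs to Lu is any simple undirected path whose first edge points into Qs (i.e. leaves Qs via a parent).
Parents of Qs: {Wq}.
Enumerating:
  P1: Qs <- Wq -> Ut -> Lu
  P2: Qs <- Wq -> Lu
That exhausts the simple backdoor paths. Count: 2.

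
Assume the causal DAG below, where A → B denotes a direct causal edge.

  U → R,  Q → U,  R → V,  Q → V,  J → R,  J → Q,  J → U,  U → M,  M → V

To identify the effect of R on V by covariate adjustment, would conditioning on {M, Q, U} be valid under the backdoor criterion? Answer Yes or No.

Backdoor paths from R to V (paths whose first edge points into R):
  P1: R <- J -> Q -> U -> M -> V
  P2: R <- J -> Q -> V
  P3: R <- J -> U <- Q -> V
  P4: R <- J -> U -> M -> V
  P5: R <- U <- J -> Q -> V
  P6: R <- U <- Q -> V
  P7: R <- U -> M -> V
Condition 1 (no descendant of R in the set): holds — descendants of R are {V}; none are in {M, Q, U}.
Condition 2 (every backdoor path blocked by {M, Q, U}):
  P1: blocked at chain node Q ∈ conditioning set.
  P2: blocked at chain node Q ∈ conditioning set.
  P3: blocked at fork node Q ∈ conditioning set.
  P4: blocked at chain node U ∈ conditioning set.
  P5: blocked at chain node U ∈ conditioning set.
  P6: blocked at chain node U ∈ conditioning set.
  P7: blocked at fork node U ∈ conditioning set.
{M, Q, U} satisfies the backdoor criterion.

Yes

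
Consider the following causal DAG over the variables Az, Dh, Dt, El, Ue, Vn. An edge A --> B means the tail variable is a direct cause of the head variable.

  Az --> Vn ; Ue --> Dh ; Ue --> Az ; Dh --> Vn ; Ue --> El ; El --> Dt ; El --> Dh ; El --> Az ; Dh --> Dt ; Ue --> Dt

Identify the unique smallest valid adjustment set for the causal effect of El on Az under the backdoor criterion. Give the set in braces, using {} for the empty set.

Variables eligible for adjustment (non-descendants of El, excluding El and Az): {Ue}.
Backdoor paths from El to Az:
  P1: El <- Ue -> Az
  P2: El <- Ue -> Dh -> Vn <- Az
  P3: El <- Ue -> Dt <- Dh -> Vn <- Az
The empty set is not sufficient: P1 (El <- Ue -> Az) has no collider blocking it and no conditioned non-collider, so it is open.
Try {Ue}:
  P1: blocked at fork node Ue ∈ conditioning set.
  P2: blocked at fork node Ue ∈ conditioning set.
  P3: blocked at fork node Ue ∈ conditioning set.
{Ue} contains no descendant of El and blocks every backdoor path.
{Ue} is the unique smallest valid adjustment set.

{Ue}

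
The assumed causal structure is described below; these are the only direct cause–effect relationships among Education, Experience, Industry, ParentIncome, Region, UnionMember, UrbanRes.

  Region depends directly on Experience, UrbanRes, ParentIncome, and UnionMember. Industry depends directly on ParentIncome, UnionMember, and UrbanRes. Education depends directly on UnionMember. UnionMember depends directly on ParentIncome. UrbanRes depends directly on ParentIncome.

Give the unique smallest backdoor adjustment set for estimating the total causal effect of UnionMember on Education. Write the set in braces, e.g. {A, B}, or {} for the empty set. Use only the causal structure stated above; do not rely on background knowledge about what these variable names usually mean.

Variables eligible for adjustment (non-descendants of UnionMember, excluding UnionMember and Education): {Experience, ParentIncome, UrbanRes}.
Backdoor paths from UnionMember to Education:
  (none)
With no backdoor paths the empty set already satisfies the criterion, and it is trivially minimal.

{}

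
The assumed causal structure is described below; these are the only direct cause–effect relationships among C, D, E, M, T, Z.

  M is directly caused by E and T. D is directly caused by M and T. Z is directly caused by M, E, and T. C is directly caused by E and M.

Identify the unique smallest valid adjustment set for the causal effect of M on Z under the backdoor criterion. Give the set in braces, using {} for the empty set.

{E, T}

Variables eligible for adjustment (non-descendants of M, excluding M and Z): {E, T}.
Backdoor paths from M to Z:
  P1: M <- E -> Z
  P2: M <- T -> Z
The empty set is not sufficient: P1 (M <- E -> Z) has no collider blocking it and no conditioned non-collider, so it is open.
Try {E, T}:
  P1: blocked at fork node E ∈ conditioning set.
  P2: blocked at fork node T ∈ conditioning set.
{E, T} contains no descendant of M and blocks every backdoor path.
Every element of {E, T} is needed (dropping E leaves P1 open; dropping T leaves P2 open), so no proper subset is valid.
Among all size-2 subsets of the eligible variables, only {E, T} blocks every backdoor path, so it is the unique smallest valid adjustment set.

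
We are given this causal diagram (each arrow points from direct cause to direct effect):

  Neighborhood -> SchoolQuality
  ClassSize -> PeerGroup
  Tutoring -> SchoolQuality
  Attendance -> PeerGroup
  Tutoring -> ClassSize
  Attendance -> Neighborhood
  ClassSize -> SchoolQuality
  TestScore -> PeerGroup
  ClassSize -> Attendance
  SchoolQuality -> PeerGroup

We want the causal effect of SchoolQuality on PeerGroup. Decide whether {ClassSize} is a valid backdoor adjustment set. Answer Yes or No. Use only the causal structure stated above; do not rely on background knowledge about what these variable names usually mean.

Backdoor paths from SchoolQuality to PeerGroup (paths whose first edge points into SchoolQuality):
  P1: SchoolQuality <- Tutoring -> ClassSize -> Attendance -> PeerGroup
  P2: SchoolQuality <- Tutoring -> ClassSize -> PeerGroup
  P3: SchoolQuality <- ClassSize -> Attendance -> PeerGroup
  P4: SchoolQuality <- ClassSize -> PeerGroup
  P5: SchoolQuality <- Neighborhood <- Attendance <- ClassSize -> PeerGroup
  P6: SchoolQuality <- Neighborhood <- Attendance -> PeerGroup
Condition 1 (no descendant of SchoolQuality in the set): holds — descendants of SchoolQuality are {PeerGroup}; none are in {ClassSize}.
Condition 2 (every backdoor path blocked by {ClassSize}):
  P1: blocked at chain node ClassSize ∈ conditioning set.
  P2: blocked at chain node ClassSize ∈ conditioning set.
  P3: blocked at fork node ClassSize ∈ conditioning set.
  P4: blocked at fork node ClassSize ∈ conditioning set.
  P5: blocked at fork node ClassSize ∈ conditioning set.
  P6: open — no interior node is in the conditioning set.
{ClassSize} does not satisfy the backdoor criterion.

No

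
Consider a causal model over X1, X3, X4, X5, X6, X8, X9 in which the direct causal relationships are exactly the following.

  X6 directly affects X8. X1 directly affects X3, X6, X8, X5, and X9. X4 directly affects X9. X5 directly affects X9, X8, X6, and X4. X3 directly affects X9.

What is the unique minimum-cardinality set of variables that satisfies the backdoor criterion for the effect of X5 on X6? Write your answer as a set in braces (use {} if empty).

Variables eligible for adjustment (non-descendants of X5, excluding X5 and X6): {X1, X3}.
Backdoor paths from X5 to X6:
  P1: X5 <- X1 -> X6
  P2: X5 <- X1 -> X8 <- X6
The empty set is not sufficient: P1 (X5 <- X1 -> X6) has no collider blocking it and no conditioned non-collider, so it is open.
Try {X1}:
  P1: blocked at fork node X1 ∈ conditioning set.
  P2: blocked at fork node X1 ∈ conditioning set.
{X1} contains no descendant of X5 and blocks every backdoor path.
No other singleton works — e.g. {X3} leaves P1 open — so {X1} is the unique smallest valid adjustment set.

{X1}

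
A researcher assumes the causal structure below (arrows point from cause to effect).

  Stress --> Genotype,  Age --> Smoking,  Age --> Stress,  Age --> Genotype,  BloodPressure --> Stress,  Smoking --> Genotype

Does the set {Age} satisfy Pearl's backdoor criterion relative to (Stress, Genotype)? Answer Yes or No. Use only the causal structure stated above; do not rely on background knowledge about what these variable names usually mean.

Backdoor paths from Stress to Genotype (paths whose first edge points into Stress):
  P1: Stress <- Age -> Smoking -> Genotype
  P2: Stress <- Age -> Genotype
Condition 1 (no descendant of Stress in the set): holds — descendants of Stress are {Genotype}; none are in {Age}.
Condition 2 (every backdoor path blocked by {Age}):
  P1: blocked at fork node Age ∈ conditioning set.
  P2: blocked at fork node Age ∈ conditioning set.
{Age} satisfies the backdoor criterion.

Yes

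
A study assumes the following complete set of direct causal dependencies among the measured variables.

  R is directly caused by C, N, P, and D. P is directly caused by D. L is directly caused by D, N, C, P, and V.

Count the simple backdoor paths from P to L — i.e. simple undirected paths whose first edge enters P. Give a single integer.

3

A backdoor path from P to L is any simple undirected path whose first edge points into P (i.e. leaves P via a parent).
Parents of P: {D}.
Enumerating:
  P1: P <- D -> L
  P2: P <- D -> R <- N -> L
  P3: P <- D -> R <- C -> L
That exhausts the simple backdoor paths. Count: 3.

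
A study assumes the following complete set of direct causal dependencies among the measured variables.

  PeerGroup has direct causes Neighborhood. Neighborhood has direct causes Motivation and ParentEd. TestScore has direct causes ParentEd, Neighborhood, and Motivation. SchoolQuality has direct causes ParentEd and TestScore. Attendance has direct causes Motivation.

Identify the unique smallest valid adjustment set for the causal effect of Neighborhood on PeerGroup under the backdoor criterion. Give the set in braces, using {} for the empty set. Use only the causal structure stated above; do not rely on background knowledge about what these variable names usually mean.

Variables eligible for adjustment (non-descendants of Neighborhood, excluding Neighborhood and PeerGroup): {Attendance, Motivation, ParentEd}.
Backdoor paths from Neighborhood to PeerGroup:
  (none)
With no backdoor paths the empty set already satisfies the criterion, and it is trivially minimal.

{}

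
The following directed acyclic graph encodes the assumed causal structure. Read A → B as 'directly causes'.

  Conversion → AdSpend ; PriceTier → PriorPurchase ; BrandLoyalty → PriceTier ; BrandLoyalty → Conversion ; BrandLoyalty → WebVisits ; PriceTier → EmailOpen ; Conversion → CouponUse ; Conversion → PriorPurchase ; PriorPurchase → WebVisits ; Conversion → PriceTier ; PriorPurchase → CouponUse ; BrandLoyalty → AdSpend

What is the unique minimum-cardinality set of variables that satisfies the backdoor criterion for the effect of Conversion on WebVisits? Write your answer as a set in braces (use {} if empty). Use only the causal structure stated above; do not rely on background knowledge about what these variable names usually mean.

Variables eligible for adjustment (non-descendants of Conversion, excluding Conversion and WebVisits): {BrandLoyalty}.
Backdoor paths from Conversion to WebVisits:
  P1: Conversion <- BrandLoyalty -> PriceTier -> PriorPurchase -> WebVisits
  P2: Conversion <- BrandLoyalty -> WebVisits
The empty set is not sufficient: P1 (Conversion <- BrandLoyalty -> PriceTier -> PriorPurchase -> WebVisits) has no collider blocking it and no conditioned non-collider, so it is open.
Try {BrandLoyalty}:
  P1: blocked at fork node BrandLoyalty ∈ conditioning set.
  P2: blocked at fork node BrandLoyalty ∈ conditioning set.
{BrandLoyalty} contains no descendant of Conversion and blocks every backdoor path.
{BrandLoyalty} is the unique smallest valid adjustment set.

{BrandLoyalty}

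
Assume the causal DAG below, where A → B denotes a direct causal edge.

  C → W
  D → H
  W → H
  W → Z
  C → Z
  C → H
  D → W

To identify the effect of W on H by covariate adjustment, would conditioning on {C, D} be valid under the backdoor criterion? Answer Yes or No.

Backdoor paths from W to H (paths whose first edge points into W):
  P1: W <- D -> H
  P2: W <- C -> H
Condition 1 (no descendant of W in the set): holds — descendants of W are {H, Z}; none are in {C, D}.
Condition 2 (every backdoor path blocked by {C, D}):
  P1: blocked at fork node D ∈ conditioning set.
  P2: blocked at fork node C ∈ conditioning set.
{C, D} satisfies the backdoor criterion.

Yes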